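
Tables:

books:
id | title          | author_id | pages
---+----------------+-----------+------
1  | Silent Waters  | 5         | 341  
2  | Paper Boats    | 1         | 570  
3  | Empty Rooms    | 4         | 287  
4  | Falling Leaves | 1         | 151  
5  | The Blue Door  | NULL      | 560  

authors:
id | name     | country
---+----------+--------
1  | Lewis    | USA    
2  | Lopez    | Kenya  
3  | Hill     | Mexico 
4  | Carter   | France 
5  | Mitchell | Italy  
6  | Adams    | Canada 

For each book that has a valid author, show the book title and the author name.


INNER JOIN keeps only books rows whose author_id matches an id in authors. Walk through each book:
  - book 1 (Silent Waters): author_id=5 -> matches Mitchell
  - book 2 (Paper Boats): author_id=1 -> matches Lewis
  - book 3 (Empty Rooms): author_id=4 -> matches Carter
  - book 4 (Falling Leaves): author_id=1 -> matches Lewis
  - book 5 (The Blue Door): author_id=NULL, no match -> dropped
So 1 of 5 rows is dropped.

SQL:
SELECT a.title, b.name AS author
FROM books a
INNER JOIN authors b ON a.author_id = b.id

Result:
title          | author  
---------------+---------
Silent Waters  | Mitchell
Paper Boats    | Lewis   
Empty Rooms    | Carter  
Falling Leaves | Lewis   


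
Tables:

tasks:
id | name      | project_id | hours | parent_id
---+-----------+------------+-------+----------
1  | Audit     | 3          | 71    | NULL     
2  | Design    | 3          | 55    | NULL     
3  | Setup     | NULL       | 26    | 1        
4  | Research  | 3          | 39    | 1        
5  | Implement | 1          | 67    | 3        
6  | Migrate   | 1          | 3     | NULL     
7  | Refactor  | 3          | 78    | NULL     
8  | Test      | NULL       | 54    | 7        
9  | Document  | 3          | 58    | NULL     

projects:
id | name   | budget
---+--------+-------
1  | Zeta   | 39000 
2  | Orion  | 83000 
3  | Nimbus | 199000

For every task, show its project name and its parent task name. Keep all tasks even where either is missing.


Two LEFT JOINs from the same base table tasks: one to projects via project_id, one to tasks itself via parent_id. Both are LEFT so every task is preserved.
Match against projects:
  - task 1 (Audit): project_id=3 -> matches Nimbus
  - task 2 (Design): project_id=3 -> matches Nimbus
  - task 3 (Setup): project_id=NULL, no match -> kept with NULL
  - task 4 (Research): project_id=3 -> matches Nimbus
  - task 5 (Implement): project_id=1 -> matches Zeta
  - task 6 (Migrate): project_id=1 -> matches Zeta
  - task 7 (Refactor): project_id=3 -> matches Nimbus
  - task 8 (Test): project_id=NULL, no match -> kept with NULL
  - task 9 (Document): project_id=3 -> matches Nimbus
Match against tasks (self):
  - task 1 (Audit): parent_id=NULL -> NULL
  - task 2 (Design): parent_id=NULL -> NULL
  - task 3 (Setup): parent_id=1 -> Audit
  - task 4 (Research): parent_id=1 -> Audit
  - task 5 (Implement): parent_id=3 -> Setup
  - task 6 (Migrate): parent_id=NULL -> NULL
  - task 7 (Refactor): parent_id=NULL -> NULL
  - task 8 (Test): parent_id=7 -> Refactor
  - task 9 (Document): parent_id=NULL -> NULL

SQL:
SELECT a.name, b.name AS project, c.name AS parent
FROM tasks a
LEFT JOIN projects b ON a.project_id = b.id
LEFT JOIN tasks c ON a.parent_id = c.id

Result:
name      | project | parent  
----------+---------+---------
Audit     | Nimbus  | NULL    
Design    | Nimbus  | NULL    
Setup     | NULL    | Audit   
Research  | Nimbus  | Audit   
Implement | Zeta    | Setup   
Migrate   | Zeta    | NULL    
Refactor  | Nimbus  | NULL    
Test      | NULL    | Refactor
Document  | Nimbus  | NULL    


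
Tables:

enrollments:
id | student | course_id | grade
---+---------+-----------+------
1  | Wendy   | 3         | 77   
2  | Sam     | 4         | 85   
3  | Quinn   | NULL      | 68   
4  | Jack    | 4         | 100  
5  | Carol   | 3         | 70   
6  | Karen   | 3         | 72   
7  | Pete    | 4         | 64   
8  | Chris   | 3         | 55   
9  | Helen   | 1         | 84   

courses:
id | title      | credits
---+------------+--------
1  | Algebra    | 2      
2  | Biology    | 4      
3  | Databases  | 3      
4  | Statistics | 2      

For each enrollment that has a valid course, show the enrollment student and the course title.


INNER JOIN keeps only enrollments rows whose course_id matches an id in courses. Walk through each enrollment:
  - enrollment 1 (Wendy): course_id=3 -> matches Databases
  - enrollment 2 (Sam): course_id=4 -> matches Statistics
  - enrollment 3 (Quinn): course_id=NULL, no match -> dropped
  - enrollment 4 (Jack): course_id=4 -> matches Statistics
  - enrollment 5 (Carol): course_id=3 -> matches Databases
  - enrollment 6 (Karen): course_id=3 -> matches Databases
  - enrollment 7 (Pete): course_id=4 -> matches Statistics
  - enrollment 8 (Chris): course_id=3 -> matches Databases
  - enrollment 9 (Helen): course_id=1 -> matches Algebra
So 1 of 9 rows is dropped.

SQL:
SELECT a.student, b.title AS course
FROM enrollments a
INNER JOIN courses b ON a.course_id = b.id

Result:
student | course    
--------+-----------
Wendy   | Databases 
Sam     | Statistics
Jack    | Statistics
Carol   | Databases 
Karen   | Databases 
Pete    | Statistics
Chris   | Databases 
Helen   | Algebra   


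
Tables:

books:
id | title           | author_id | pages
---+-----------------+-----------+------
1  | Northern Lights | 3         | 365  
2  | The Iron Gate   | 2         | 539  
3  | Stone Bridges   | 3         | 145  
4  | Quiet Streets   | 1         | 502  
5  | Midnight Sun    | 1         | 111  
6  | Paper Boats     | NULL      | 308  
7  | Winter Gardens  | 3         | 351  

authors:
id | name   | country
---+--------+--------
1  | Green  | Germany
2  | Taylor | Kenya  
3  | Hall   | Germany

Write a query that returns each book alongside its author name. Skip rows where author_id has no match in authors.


INNER JOIN keeps only books rows whose author_id matches an id in authors. Walk through each book:
  - book 1 (Northern Lights): author_id=3 -> matches Hall
  - book 2 (The Iron Gate): author_id=2 -> matches Taylor
  - book 3 (Stone Bridges): author_id=3 -> matches Hall
  - book 4 (Quiet Streets): author_id=1 -> matches Green
  - book 5 (Midnight Sun): author_id=1 -> matches Green
  - book 6 (Paper Boats): author_id=NULL, no match -> dropped
  - book 7 (Winter Gardens): author_id=3 -> matches Hall
So 1 of 7 rows is dropped.

SQL:
SELECT a.title, b.name AS author
FROM books a
INNER JOIN authors b ON a.author_id = b.id

Result:
title           | author
----------------+-------
Northern Lights | Hall  
The Iron Gate   | Taylor
Stone Bridges   | Hall  
Quiet Streets   | Green 
Midnight Sun    | Green 
Winter Gardens  | Hall  


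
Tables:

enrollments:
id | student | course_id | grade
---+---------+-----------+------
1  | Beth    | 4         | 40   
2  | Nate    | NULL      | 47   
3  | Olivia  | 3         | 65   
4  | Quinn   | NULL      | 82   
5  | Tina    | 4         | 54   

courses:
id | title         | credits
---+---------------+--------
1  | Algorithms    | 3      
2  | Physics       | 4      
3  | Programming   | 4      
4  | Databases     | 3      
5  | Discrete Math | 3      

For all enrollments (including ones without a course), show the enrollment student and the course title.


LEFT JOIN keeps every row from enrollments (the left table); where course_id has no match in courses, the course columns become NULL. Walk through each enrollment:
  - enrollment 1 (Beth): course_id=4 -> matches Databases
  - enrollment 2 (Nate): course_id=NULL, no match -> kept with NULL
  - enrollment 3 (Olivia): course_id=3 -> matches Programming
  - enrollment 4 (Quinn): course_id=NULL, no match -> kept with NULL
  - enrollment 5 (Tina): course_id=4 -> matches Databases
All 5 rows appear; 2 have NULL course.

SQL:
SELECT a.student, b.title AS course
FROM enrollments a
LEFT JOIN courses b ON a.course_id = b.id

Result:
student | course     
--------+------------
Beth    | Databases  
Nate    | NULL       
Olivia  | Programming
Quinn   | NULL       
Tina    | Databases  


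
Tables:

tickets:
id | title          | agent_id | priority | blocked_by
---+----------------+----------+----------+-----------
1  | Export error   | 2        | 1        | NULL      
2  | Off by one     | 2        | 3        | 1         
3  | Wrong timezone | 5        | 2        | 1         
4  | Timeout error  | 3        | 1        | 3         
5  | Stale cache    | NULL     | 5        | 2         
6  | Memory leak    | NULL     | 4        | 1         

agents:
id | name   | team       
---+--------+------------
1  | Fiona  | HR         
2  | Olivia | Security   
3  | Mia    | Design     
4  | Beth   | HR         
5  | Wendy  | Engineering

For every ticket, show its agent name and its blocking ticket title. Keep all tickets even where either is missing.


Two LEFT JOINs from the same base table tickets: one to agents via agent_id, one to tickets itself via blocked_by. Both are LEFT so every ticket is preserved.
Match against agents:
  - ticket 1 (Export error): agent_id=2 -> matches Olivia
  - ticket 2 (Off by one): agent_id=2 -> matches Olivia
  - ticket 3 (Wrong timezone): agent_id=5 -> matches Wendy
  - ticket 4 (Timeout error): agent_id=3 -> matches Mia
  - ticket 5 (Stale cache): agent_id=NULL, no match -> kept with NULL
  - ticket 6 (Memory leak): agent_id=NULL, no match -> kept with NULL
Match against tickets (self):
  - ticket 1 (Export error): blocked_by=NULL -> NULL
  - ticket 2 (Off by one): blocked_by=1 -> Export error
  - ticket 3 (Wrong timezone): blocked_by=1 -> Export error
  - ticket 4 (Timeout error): blocked_by=3 -> Wrong timezone
  - ticket 5 (Stale cache): blocked_by=2 -> Off by one
  - ticket 6 (Memory leak): blocked_by=1 -> Export error

SQL:
SELECT a.title, b.name AS agent, c.title AS blocked_by
FROM tickets a
LEFT JOIN agents b ON a.agent_id = b.id
LEFT JOIN tickets c ON a.blocked_by = c.id

Result:
title          | agent  | blocked_by    
---------------+--------+---------------
Export error   | Olivia | NULL          
Off by one     | Olivia | Export error  
Wrong timezone | Wendy  | Export error  
Timeout error  | Mia    | Wrong timezone
Stale cache    | NULL   | Off by one    
Memory leak    | NULL   | Export error  


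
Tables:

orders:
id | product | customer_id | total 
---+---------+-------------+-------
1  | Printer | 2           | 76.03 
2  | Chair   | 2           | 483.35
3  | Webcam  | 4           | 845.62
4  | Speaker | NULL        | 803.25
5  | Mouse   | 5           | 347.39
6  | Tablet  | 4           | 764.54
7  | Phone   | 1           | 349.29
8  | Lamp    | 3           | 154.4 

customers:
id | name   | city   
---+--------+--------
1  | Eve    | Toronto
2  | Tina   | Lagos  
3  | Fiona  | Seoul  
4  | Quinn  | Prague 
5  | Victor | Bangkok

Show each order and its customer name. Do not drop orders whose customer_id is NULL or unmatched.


LEFT JOIN keeps every row from orders (the left table); where customer_id has no match in customers, the customer columns become NULL. Walk through each order:
  - order 1 (Printer): customer_id=2 -> matches Tina
  - order 2 (Chair): customer_id=2 -> matches Tina
  - order 3 (Webcam): customer_id=4 -> matches Quinn
  - order 4 (Speaker): customer_id=NULL, no match -> kept with NULL
  - order 5 (Mouse): customer_id=5 -> matches Victor
  - order 6 (Tablet): customer_id=4 -> matches Quinn
  - order 7 (Phone): customer_id=1 -> matches Eve
  - order 8 (Lamp): customer_id=3 -> matches Fiona
All 8 rows appear; 1 has NULL customer.

SQL:
SELECT a.product, b.name AS customer
FROM orders a
LEFT JOIN customers b ON a.customer_id = b.id

Result:
product | customer
--------+---------
Printer | Tina    
Chair   | Tina    
Webcam  | Quinn   
Speaker | NULL    
Mouse   | Victor  
Tablet  | Quinn   
Phone   | Eve     
Lamp    | Fiona   


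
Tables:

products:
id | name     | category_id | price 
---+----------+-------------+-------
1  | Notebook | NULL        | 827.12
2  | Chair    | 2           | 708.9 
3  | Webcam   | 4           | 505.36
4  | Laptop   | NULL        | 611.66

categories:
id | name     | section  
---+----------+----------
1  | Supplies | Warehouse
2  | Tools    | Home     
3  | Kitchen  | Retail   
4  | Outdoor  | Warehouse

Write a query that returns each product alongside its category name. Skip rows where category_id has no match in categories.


INNER JOIN keeps only products rows whose category_id matches an id in categories. Walk through each product:
  - product 1 (Notebook): category_id=NULL, no match -> dropped
  - product 2 (Chair): category_id=2 -> matches Tools
  - product 3 (Webcam): category_id=4 -> matches Outdoor
  - product 4 (Laptop): category_id=NULL, no match -> dropped
So 2 of 4 rows are dropped.

SQL:
SELECT a.name, b.name AS category
FROM products a
INNER JOIN categories b ON a.category_id = b.id

Result:
name   | category
-------+---------
Chair  | Tools   
Webcam | Outdoor 


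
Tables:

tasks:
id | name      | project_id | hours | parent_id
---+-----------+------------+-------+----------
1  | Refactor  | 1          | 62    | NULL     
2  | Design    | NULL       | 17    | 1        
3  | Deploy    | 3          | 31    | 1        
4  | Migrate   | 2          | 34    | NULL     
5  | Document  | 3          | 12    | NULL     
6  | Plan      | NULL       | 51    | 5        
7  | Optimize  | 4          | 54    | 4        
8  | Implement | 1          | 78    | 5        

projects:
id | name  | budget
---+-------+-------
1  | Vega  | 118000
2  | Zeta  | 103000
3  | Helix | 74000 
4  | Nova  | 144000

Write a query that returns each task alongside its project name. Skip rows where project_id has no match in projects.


INNER JOIN keeps only tasks rows whose project_id matches an id in projects. Walk through each task:
  - task 1 (Refactor): project_id=1 -> matches Vega
  - task 2 (Design): project_id=NULL, no match -> dropped
  - task 3 (Deploy): project_id=3 -> matches Helix
  - task 4 (Migrate): project_id=2 -> matches Zeta
  - task 5 (Document): project_id=3 -> matches Helix
  - task 6 (Plan): project_id=NULL, no match -> dropped
  - task 7 (Optimize): project_id=4 -> matches Nova
  - task 8 (Implement): project_id=1 -> matches Vega
So 2 of 8 rows are dropped.

SQL:
SELECT a.name, b.name AS project
FROM tasks a
INNER JOIN projects b ON a.project_id = b.id

Result:
name      | project
----------+--------
Refactor  | Vega   
Deploy    | Helix  
Migrate   | Zeta   
Document  | Helix  
Optimize  | Nova   
Implement | Vega   


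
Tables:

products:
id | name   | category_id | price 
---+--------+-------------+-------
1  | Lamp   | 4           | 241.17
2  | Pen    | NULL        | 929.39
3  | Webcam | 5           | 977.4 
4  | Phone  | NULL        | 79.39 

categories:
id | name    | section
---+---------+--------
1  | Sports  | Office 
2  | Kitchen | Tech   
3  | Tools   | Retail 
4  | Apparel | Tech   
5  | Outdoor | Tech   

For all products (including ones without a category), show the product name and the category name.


LEFT JOIN keeps every row from products (the left table); where category_id has no match in categories, the category columns become NULL. Walk through each product:
  - product 1 (Lamp): category_id=4 -> matches Apparel
  - product 2 (Pen): category_id=NULL, no match -> kept with NULL
  - product 3 (Webcam): category_id=5 -> matches Outdoor
  - product 4 (Phone): category_id=NULL, no match -> kept with NULL
All 4 rows appear; 2 have NULL category.

SQL:
SELECT a.name, b.name AS category
FROM products a
LEFT JOIN categories b ON a.category_id = b.id

Result:
name   | category
-------+---------
Lamp   | Apparel 
Pen    | NULL    
Webcam | Outdoor 
Phone  | NULL    


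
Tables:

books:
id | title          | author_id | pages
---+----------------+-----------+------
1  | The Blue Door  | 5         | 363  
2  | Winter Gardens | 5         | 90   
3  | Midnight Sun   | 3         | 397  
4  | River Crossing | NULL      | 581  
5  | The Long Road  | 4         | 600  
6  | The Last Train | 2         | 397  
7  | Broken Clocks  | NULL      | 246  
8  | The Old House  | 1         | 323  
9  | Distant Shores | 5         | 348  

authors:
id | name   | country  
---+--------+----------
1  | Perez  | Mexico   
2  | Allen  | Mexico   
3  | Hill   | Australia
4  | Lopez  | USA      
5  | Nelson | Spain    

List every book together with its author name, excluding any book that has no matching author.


INNER JOIN keeps only books rows whose author_id matches an id in authors. Walk through each book:
  - book 1 (The Blue Door): author_id=5 -> matches Nelson
  - book 2 (Winter Gardens): author_id=5 -> matches Nelson
  - book 3 (Midnight Sun): author_id=3 -> matches Hill
  - book 4 (River Crossing): author_id=NULL, no match -> dropped
  - book 5 (The Long Road): author_id=4 -> matches Lopez
  - book 6 (The Last Train): author_id=2 -> matches Allen
  - book 7 (Broken Clocks): author_id=NULL, no match -> dropped
  - book 8 (The Old House): author_id=1 -> matches Perez
  - book 9 (Distant Shores): author_id=5 -> matches Nelson
So 2 of 9 rows are dropped.

SQL:
SELECT a.title, b.name AS author
FROM books a
INNER JOIN authors b ON a.author_id = b.id

Result:
title          | author
---------------+-------
The Blue Door  | Nelson
Winter Gardens | Nelson
Midnight Sun   | Hill  
The Long Road  | Lopez 
The Last Train | Allen 
The Old House  | Perez 
Distant Shores | Nelson


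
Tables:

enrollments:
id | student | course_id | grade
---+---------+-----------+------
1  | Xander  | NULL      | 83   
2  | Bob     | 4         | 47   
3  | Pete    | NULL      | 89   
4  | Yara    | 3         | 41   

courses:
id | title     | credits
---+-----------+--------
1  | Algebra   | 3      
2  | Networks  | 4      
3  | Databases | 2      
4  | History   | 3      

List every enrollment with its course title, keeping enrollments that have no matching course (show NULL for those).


LEFT JOIN keeps every row from enrollments (the left table); where course_id has no match in courses, the course columns become NULL. Walk through each enrollment:
  - enrollment 1 (Xander): course_id=NULL, no match -> kept with NULL
  - enrollment 2 (Bob): course_id=4 -> matches History
  - enrollment 3 (Pete): course_id=NULL, no match -> kept with NULL
  - enrollment 4 (Yara): course_id=3 -> matches Databases
All 4 rows appear; 2 have NULL course.

SQL:
SELECT a.student, b.title AS course
FROM enrollments a
LEFT JOIN courses b ON a.course_id = b.id

Result:
student | course   
--------+----------
Xander  | NULL     
Bob     | History  
Pete    | NULL     
Yara    | Databases


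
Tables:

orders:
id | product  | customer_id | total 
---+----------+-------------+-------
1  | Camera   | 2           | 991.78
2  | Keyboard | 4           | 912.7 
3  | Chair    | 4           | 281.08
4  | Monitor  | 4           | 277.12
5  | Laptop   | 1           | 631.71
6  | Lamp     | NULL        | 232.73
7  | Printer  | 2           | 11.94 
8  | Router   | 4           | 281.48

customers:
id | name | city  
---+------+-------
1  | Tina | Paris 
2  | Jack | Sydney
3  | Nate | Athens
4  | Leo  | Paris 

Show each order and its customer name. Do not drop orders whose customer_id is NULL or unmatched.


LEFT JOIN keeps every row from orders (the left table); where customer_id has no match in customers, the customer columns become NULL. Walk through each order:
  - order 1 (Camera): customer_id=2 -> matches Jack
  - order 2 (Keyboard): customer_id=4 -> matches Leo
  - order 3 (Chair): customer_id=4 -> matches Leo
  - order 4 (Monitor): customer_id=4 -> matches Leo
  - order 5 (Laptop): customer_id=1 -> matches Tina
  - order 6 (Lamp): customer_id=NULL, no match -> kept with NULL
  - order 7 (Printer): customer_id=2 -> matches Jack
  - order 8 (Router): customer_id=4 -> matches Leo
All 8 rows appear; 1 has NULL customer.

SQL:
SELECT a.product, b.name AS customer
FROM orders a
LEFT JOIN customers b ON a.customer_id = b.id

Result:
product  | customer
---------+---------
Camera   | Jack    
Keyboard | Leo     
Chair    | Leo     
Monitor  | Leo     
Laptop   | Tina    
Lamp     | NULL    
Printer  | Jack    
Router   | Leo     


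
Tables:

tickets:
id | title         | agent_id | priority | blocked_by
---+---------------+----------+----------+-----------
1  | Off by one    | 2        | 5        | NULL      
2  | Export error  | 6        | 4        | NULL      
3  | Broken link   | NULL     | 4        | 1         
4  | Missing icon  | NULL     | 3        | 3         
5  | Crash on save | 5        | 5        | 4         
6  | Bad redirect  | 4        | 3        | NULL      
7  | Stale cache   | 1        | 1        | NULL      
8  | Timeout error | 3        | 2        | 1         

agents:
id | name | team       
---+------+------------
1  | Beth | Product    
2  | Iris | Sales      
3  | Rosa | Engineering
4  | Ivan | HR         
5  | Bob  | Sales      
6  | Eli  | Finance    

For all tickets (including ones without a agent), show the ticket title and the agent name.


LEFT JOIN keeps every row from tickets (the left table); where agent_id has no match in agents, the agent columns become NULL. Walk through each ticket:
  - ticket 1 (Off by one): agent_id=2 -> matches Iris
  - ticket 2 (Export error): agent_id=6 -> matches Eli
  - ticket 3 (Broken link): agent_id=NULL, no match -> kept with NULL
  - ticket 4 (Missing icon): agent_id=NULL, no match -> kept with NULL
  - ticket 5 (Crash on save): agent_id=5 -> matches Bob
  - ticket 6 (Bad redirect): agent_id=4 -> matches Ivan
  - ticket 7 (Stale cache): agent_id=1 -> matches Beth
  - ticket 8 (Timeout error): agent_id=3 -> matches Rosa
All 8 rows appear; 2 have NULL agent.

SQL:
SELECT a.title, b.name AS agent
FROM tickets a
LEFT JOIN agents b ON a.agent_id = b.id

Result:
title         | agent
--------------+------
Off by one    | Iris 
Export error  | Eli  
Broken link   | NULL 
Missing icon  | NULL 
Crash on save | Bob  
Bad redirect  | Ivan 
Stale cache   | Beth 
Timeout error | Rosa 


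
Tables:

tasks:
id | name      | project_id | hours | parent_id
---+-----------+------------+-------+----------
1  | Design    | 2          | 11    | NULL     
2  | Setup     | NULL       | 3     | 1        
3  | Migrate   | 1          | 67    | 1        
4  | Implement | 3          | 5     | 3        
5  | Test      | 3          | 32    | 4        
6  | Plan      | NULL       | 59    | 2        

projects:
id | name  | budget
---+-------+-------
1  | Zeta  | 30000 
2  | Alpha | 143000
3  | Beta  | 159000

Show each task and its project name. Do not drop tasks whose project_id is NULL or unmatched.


LEFT JOIN keeps every row from tasks (the left table); where project_id has no match in projects, the project columns become NULL. Walk through each task:
  - task 1 (Design): project_id=2 -> matches Alpha
  - task 2 (Setup): project_id=NULL, no match -> kept with NULL
  - task 3 (Migrate): project_id=1 -> matches Zeta
  - task 4 (Implement): project_id=3 -> matches Beta
  - task 5 (Test): project_id=3 -> matches Beta
  - task 6 (Plan): project_id=NULL, no match -> kept with NULL
All 6 rows appear; 2 have NULL project.

SQL:
SELECT a.name, b.name AS project
FROM tasks a
LEFT JOIN projects b ON a.project_id = b.id

Result:
name      | project
----------+--------
Design    | Alpha  
Setup     | NULL   
Migrate   | Zeta   
Implement | Beta   
Test      | Beta   
Plan      | NULL   


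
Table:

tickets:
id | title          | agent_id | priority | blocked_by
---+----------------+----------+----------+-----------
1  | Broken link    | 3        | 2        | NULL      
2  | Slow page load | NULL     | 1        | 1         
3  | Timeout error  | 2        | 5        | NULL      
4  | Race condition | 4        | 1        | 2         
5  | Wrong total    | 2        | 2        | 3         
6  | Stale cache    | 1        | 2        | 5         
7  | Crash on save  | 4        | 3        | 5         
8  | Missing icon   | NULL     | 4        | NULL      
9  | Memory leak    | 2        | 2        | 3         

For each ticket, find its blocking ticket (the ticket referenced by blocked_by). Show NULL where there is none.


This is a self-join: tickets is joined to a second copy of itself, matching each row's blocked_by to another row's id. Use LEFT JOIN so rows with blocked_by=NULL are kept.
  - ticket 1 (Broken link): blocked_by=NULL -> NULL
  - ticket 2 (Slow page load): blocked_by=1 -> Broken link
  - ticket 3 (Timeout error): blocked_by=NULL -> NULL
  - ticket 4 (Race condition): blocked_by=2 -> Slow page load
  - ticket 5 (Wrong total): blocked_by=3 -> Timeout error
  - ticket 6 (Stale cache): blocked_by=5 -> Wrong total
  - ticket 7 (Crash on save): blocked_by=5 -> Wrong total
  - ticket 8 (Missing icon): blocked_by=NULL -> NULL
  - ticket 9 (Memory leak): blocked_by=3 -> Timeout error

SQL:
SELECT a.title AS item, b.title AS blocked_by
FROM tickets a
LEFT JOIN tickets b ON a.blocked_by = b.id

Result:
item           | blocked_by    
---------------+---------------
Broken link    | NULL          
Slow page load | Broken link   
Timeout error  | NULL          
Race condition | Slow page load
Wrong total    | Timeout error 
Stale cache    | Wrong total   
Crash on save  | Wrong total   
Missing icon   | NULL          
Memory leak    | Timeout error 


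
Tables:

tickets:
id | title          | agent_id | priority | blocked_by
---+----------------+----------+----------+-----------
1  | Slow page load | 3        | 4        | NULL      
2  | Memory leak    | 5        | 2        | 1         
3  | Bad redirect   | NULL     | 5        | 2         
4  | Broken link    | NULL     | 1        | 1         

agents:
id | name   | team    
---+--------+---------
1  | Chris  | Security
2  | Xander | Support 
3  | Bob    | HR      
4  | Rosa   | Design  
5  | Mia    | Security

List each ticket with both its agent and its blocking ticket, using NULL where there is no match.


Two LEFT JOINs from the same base table tickets: one to agents via agent_id, one to tickets itself via blocked_by. Both are LEFT so every ticket is preserved.
Match against agents:
  - ticket 1 (Slow page load): agent_id=3 -> matches Bob
  - ticket 2 (Memory leak): agent_id=5 -> matches Mia
  - ticket 3 (Bad redirect): agent_id=NULL, no match -> kept with NULL
  - ticket 4 (Broken link): agent_id=NULL, no match -> kept with NULL
Match against tickets (self):
  - ticket 1 (Slow page load): blocked_by=NULL -> NULL
  - ticket 2 (Memory leak): blocked_by=1 -> Slow page load
  - ticket 3 (Bad redirect): blocked_by=2 -> Memory leak
  - ticket 4 (Broken link): blocked_by=1 -> Slow page load

SQL:
SELECT a.title, b.name AS agent, c.title AS blocked_by
FROM tickets a
LEFT JOIN agents b ON a.agent_id = b.id
LEFT JOIN tickets c ON a.blocked_by = c.id

Result:
title          | agent | blocked_by    
---------------+-------+---------------
Slow page load | Bob   | NULL          
Memory leak    | Mia   | Slow page load
Bad redirect   | NULL  | Memory leak   
Broken link    | NULL  | Slow page load


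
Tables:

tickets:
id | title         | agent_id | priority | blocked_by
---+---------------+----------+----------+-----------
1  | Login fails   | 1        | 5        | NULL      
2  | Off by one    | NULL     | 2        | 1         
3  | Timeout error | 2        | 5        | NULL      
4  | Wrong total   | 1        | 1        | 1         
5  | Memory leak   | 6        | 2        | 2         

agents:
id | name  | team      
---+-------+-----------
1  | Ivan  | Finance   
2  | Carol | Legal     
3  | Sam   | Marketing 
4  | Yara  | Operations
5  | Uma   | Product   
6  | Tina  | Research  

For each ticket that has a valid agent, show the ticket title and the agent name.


INNER JOIN keeps only tickets rows whose agent_id matches an id in agents. Walk through each ticket:
  - ticket 1 (Login fails): agent_id=1 -> matches Ivan
  - ticket 2 (Off by one): agent_id=NULL, no match -> dropped
  - ticket 3 (Timeout error): agent_id=2 -> matches Carol
  - ticket 4 (Wrong total): agent_id=1 -> matches Ivan
  - ticket 5 (Memory leak): agent_id=6 -> matches Tina
So 1 of 5 rows is dropped.

SQL:
SELECT a.title, b.name AS agent
FROM tickets a
INNER JOIN agents b ON a.agent_id = b.id

Result:
title         | agent
--------------+------
Login fails   | Ivan 
Timeout error | Carol
Wrong total   | Ivan 
Memory leak   | Tina 


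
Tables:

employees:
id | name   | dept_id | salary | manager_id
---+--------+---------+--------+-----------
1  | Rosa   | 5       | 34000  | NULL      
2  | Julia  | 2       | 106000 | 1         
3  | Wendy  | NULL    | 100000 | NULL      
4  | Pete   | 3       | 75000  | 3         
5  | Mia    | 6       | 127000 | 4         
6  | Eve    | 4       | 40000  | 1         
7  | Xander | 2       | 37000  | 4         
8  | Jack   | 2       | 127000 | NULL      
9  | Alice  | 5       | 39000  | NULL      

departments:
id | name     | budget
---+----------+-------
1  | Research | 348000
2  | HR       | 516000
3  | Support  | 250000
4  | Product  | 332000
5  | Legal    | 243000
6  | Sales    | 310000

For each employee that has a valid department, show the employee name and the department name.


INNER JOIN keeps only employees rows whose dept_id matches an id in departments. Walk through each employee:
  - employee 1 (Rosa): dept_id=5 -> matches Legal
  - employee 2 (Julia): dept_id=2 -> matches HR
  - employee 3 (Wendy): dept_id=NULL, no match -> dropped
  - employee 4 (Pete): dept_id=3 -> matches Support
  - employee 5 (Mia): dept_id=6 -> matches Sales
  - employee 6 (Eve): dept_id=4 -> matches Product
  - employee 7 (Xander): dept_id=2 -> matches HR
  - employee 8 (Jack): dept_id=2 -> matches HR
  - employee 9 (Alice): dept_id=5 -> matches Legal
So 1 of 9 rows is dropped.

SQL:
SELECT a.name, b.name AS department
FROM employees a
INNER JOIN departments b ON a.dept_id = b.id

Result:
name   | department
-------+-----------
Rosa   | Legal     
Julia  | HR        
Pete   | Support   
Mia    | Sales     
Eve    | Product   
Xander | HR        
Jack   | HR        
Alice  | Legal     


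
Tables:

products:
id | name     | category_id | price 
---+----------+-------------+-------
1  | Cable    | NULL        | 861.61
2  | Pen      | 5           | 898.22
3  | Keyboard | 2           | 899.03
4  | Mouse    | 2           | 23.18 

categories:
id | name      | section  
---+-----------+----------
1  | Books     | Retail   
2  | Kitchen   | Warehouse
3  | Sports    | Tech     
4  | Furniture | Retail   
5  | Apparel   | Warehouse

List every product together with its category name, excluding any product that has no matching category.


INNER JOIN keeps only products rows whose category_id matches an id in categories. Walk through each product:
  - product 1 (Cable): category_id=NULL, no match -> dropped
  - product 2 (Pen): category_id=5 -> matches Apparel
  - product 3 (Keyboard): category_id=2 -> matches Kitchen
  - product 4 (Mouse): category_id=2 -> matches Kitchen
So 1 of 4 rows is dropped.

SQL:
SELECT a.name, b.name AS category
FROM products a
INNER JOIN categories b ON a.category_id = b.id

Result:
name     | category
---------+---------
Pen      | Apparel 
Keyboard | Kitchen 
Mouse    | Kitchen 


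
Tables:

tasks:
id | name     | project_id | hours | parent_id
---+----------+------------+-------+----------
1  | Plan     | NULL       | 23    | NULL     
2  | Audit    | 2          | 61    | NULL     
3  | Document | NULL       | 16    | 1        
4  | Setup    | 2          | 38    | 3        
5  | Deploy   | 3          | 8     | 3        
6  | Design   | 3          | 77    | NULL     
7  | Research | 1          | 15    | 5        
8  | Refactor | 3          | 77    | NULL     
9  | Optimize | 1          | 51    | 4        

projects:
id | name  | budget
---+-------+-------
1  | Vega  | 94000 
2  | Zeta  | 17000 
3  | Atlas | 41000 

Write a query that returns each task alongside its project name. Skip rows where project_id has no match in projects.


INNER JOIN keeps only tasks rows whose project_id matches an id in projects. Walk through each task:
  - task 1 (Plan): project_id=NULL, no match -> dropped
  - task 2 (Audit): project_id=2 -> matches Zeta
  - task 3 (Document): project_id=NULL, no match -> dropped
  - task 4 (Setup): project_id=2 -> matches Zeta
  - task 5 (Deploy): project_id=3 -> matches Atlas
  - task 6 (Design): project_id=3 -> matches Atlas
  - task 7 (Research): project_id=1 -> matches Vega
  - task 8 (Refactor): project_id=3 -> matches Atlas
  - task 9 (Optimize): project_id=1 -> matches Vega
So 2 of 9 rows are dropped.

SQL:
SELECT a.name, b.name AS project
FROM tasks a
INNER JOIN projects b ON a.project_id = b.id

Result:
name     | project
---------+--------
Audit    | Zeta   
Setup    | Zeta   
Deploy   | Atlas  
Design   | Atlas  
Research | Vega   
Refactor | Atlas  
Optimize | Vega   


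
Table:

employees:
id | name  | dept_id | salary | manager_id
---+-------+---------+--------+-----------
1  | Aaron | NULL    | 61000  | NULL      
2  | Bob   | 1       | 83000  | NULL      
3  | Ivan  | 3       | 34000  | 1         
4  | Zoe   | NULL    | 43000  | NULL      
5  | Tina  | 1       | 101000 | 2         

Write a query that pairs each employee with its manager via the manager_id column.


This is a self-join: employees is joined to a second copy of itself, matching each row's manager_id to another row's id. Use LEFT JOIN so rows with manager_id=NULL are kept.
  - employee 1 (Aaron): manager_id=NULL -> NULL
  - employee 2 (Bob): manager_id=NULL -> NULL
  - employee 3 (Ivan): manager_id=1 -> Aaron
  - employee 4 (Zoe): manager_id=NULL -> NULL
  - employee 5 (Tina): manager_id=2 -> Bob

SQL:
SELECT a.name AS item, b.name AS manager
FROM employees a
LEFT JOIN employees b ON a.manager_id = b.id

Result:
item  | manager
------+--------
Aaron | NULL   
Bob   | NULL   
Ivan  | Aaron  
Zoe   | NULL   
Tina  | Bob    


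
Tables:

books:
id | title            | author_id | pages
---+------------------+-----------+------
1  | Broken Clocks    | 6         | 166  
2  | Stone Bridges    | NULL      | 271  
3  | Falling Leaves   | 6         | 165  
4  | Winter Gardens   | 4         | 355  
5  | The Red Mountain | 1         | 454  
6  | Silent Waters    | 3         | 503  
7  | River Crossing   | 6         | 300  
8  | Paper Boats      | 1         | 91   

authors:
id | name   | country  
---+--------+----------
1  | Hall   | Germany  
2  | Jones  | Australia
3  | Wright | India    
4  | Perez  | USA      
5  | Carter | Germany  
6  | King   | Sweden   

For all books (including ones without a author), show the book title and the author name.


LEFT JOIN keeps every row from books (the left table); where author_id has no match in authors, the author columns become NULL. Walk through each book:
  - book 1 (Broken Clocks): author_id=6 -> matches King
  - book 2 (Stone Bridges): author_id=NULL, no match -> kept with NULL
  - book 3 (Falling Leaves): author_id=6 -> matches King
  - book 4 (Winter Gardens): author_id=4 -> matches Perez
  - book 5 (The Red Mountain): author_id=1 -> matches Hall
  - book 6 (Silent Waters): author_id=3 -> matches Wright
  - book 7 (River Crossing): author_id=6 -> matches King
  - book 8 (Paper Boats): author_id=1 -> matches Hall
All 8 rows appear; 1 has NULL author.

SQL:
SELECT a.title, b.name AS author
FROM books a
LEFT JOIN authors b ON a.author_id = b.id

Result:
title            | author
-----------------+-------
Broken Clocks    | King  
Stone Bridges    | NULL  
Falling Leaves   | King  
Winter Gardens   | Perez 
The Red Mountain | Hall  
Silent Waters    | Wright
River Crossing   | King  
Paper Boats      | Hall  


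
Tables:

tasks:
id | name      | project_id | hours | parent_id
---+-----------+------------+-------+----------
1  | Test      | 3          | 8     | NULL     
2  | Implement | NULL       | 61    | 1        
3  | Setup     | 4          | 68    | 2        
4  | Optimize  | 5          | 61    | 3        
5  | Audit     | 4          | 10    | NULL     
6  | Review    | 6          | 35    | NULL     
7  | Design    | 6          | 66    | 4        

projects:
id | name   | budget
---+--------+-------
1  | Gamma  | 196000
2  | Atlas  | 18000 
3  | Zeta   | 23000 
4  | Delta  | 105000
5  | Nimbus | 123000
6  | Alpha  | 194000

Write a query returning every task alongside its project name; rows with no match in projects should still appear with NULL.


LEFT JOIN keeps every row from tasks (the left table); where project_id has no match in projects, the project columns become NULL. Walk through each task:
  - task 1 (Test): project_id=3 -> matches Zeta
  - task 2 (Implement): project_id=NULL, no match -> kept with NULL
  - task 3 (Setup): project_id=4 -> matches Delta
  - task 4 (Optimize): project_id=5 -> matches Nimbus
  - task 5 (Audit): project_id=4 -> matches Delta
  - task 6 (Review): project_id=6 -> matches Alpha
  - task 7 (Design): project_id=6 -> matches Alpha
All 7 rows appear; 1 has NULL project.

SQL:
SELECT a.name, b.name AS project
FROM tasks a
LEFT JOIN projects b ON a.project_id = b.id

Result:
name      | project
----------+--------
Test      | Zeta   
Implement | NULL   
Setup     | Delta  
Optimize  | Nimbus 
Audit     | Delta  
Review    | Alpha  
Design    | Alpha  


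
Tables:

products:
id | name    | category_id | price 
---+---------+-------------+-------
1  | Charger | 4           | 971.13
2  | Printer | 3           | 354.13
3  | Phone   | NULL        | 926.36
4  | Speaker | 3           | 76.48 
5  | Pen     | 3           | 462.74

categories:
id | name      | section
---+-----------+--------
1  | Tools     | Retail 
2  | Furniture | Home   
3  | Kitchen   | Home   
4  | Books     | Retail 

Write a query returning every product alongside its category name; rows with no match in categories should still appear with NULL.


LEFT JOIN keeps every row from products (the left table); where category_id has no match in categories, the category columns become NULL. Walk through each product:
  - product 1 (Charger): category_id=4 -> matches Books
  - product 2 (Printer): category_id=3 -> matches Kitchen
  - product 3 (Phone): category_id=NULL, no match -> kept with NULL
  - product 4 (Speaker): category_id=3 -> matches Kitchen
  - product 5 (Pen): category_id=3 -> matches Kitchen
All 5 rows appear; 1 has NULL category.

SQL:
SELECT a.name, b.name AS category
FROM products a
LEFT JOIN categories b ON a.category_id = b.id

Result:
name    | category
--------+---------
Charger | Books   
Printer | Kitchen 
Phone   | NULL    
Speaker | Kitchen 
Pen     | Kitchen 


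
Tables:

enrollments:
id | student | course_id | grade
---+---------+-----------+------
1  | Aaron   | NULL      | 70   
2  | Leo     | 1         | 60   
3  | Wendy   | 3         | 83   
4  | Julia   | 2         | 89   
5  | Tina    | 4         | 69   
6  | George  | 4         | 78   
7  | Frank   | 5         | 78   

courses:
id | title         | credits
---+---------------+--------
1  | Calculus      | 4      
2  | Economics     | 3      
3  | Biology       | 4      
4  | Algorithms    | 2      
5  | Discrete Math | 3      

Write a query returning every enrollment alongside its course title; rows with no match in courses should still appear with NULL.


LEFT JOIN keeps every row from enrollments (the left table); where course_id has no match in courses, the course columns become NULL. Walk through each enrollment:
  - enrollment 1 (Aaron): course_id=NULL, no match -> kept with NULL
  - enrollment 2 (Leo): course_id=1 -> matches Calculus
  - enrollment 3 (Wendy): course_id=3 -> matches Biology
  - enrollment 4 (Julia): course_id=2 -> matches Economics
  - enrollment 5 (Tina): course_id=4 -> matches Algorithms
  - enrollment 6 (George): course_id=4 -> matches Algorithms
  - enrollment 7 (Frank): course_id=5 -> matches Discrete Math
All 7 rows appear; 1 has NULL course.

SQL:
SELECT a.student, b.title AS course
FROM enrollments a
LEFT JOIN courses b ON a.course_id = b.id

Result:
student | course       
--------+--------------
Aaron   | NULL         
Leo     | Calculus     
Wendy   | Biology      
Julia   | Economics    
Tina    | Algorithms   
George  | Algorithms   
Frank   | Discrete Math


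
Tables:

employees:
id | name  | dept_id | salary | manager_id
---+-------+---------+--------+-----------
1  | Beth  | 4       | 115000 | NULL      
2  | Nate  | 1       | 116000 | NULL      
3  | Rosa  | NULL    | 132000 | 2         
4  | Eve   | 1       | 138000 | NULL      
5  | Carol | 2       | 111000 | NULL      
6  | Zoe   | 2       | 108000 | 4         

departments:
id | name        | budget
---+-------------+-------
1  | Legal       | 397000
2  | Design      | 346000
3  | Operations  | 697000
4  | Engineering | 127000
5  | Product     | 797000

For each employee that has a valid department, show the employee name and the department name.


INNER JOIN keeps only employees rows whose dept_id matches an id in departments. Walk through each employee:
  - employee 1 (Beth): dept_id=4 -> matches Engineering
  - employee 2 (Nate): dept_id=1 -> matches Legal
  - employee 3 (Rosa): dept_id=NULL, no match -> dropped
  - employee 4 (Eve): dept_id=1 -> matches Legal
  - employee 5 (Carol): dept_id=2 -> matches Design
  - employee 6 (Zoe): dept_id=2 -> matches Design
So 1 of 6 rows is dropped.

SQL:
SELECT a.name, b.name AS department
FROM employees a
INNER JOIN departments b ON a.dept_id = b.id

Result:
name  | department 
------+------------
Beth  | Engineering
Nate  | Legal      
Eve   | Legal      
Carol | Design     
Zoe   | Design     
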